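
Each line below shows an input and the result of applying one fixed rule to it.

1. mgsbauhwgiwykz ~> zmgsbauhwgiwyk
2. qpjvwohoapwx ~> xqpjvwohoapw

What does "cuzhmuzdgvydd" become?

The pattern: move the last character to the front.
"cuzhmuzdgvydd" → "dcuzhmuzdgvyd".

dcuzhmuzdgvyd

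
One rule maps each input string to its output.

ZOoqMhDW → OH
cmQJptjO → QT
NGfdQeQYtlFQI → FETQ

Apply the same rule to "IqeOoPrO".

EP

The pattern: keep one character in every 3, starting at position 3 (positions 3rd, 6th, 9th, ...), then convert every letter to uppercase.
On "IqeOoPrO" that produces "EP".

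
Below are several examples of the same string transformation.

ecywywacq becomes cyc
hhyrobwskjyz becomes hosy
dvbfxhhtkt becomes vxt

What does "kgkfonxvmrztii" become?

govzi

Rule — keep one character in every 3, starting at position 2 (positions 2nd, 5th, 8th, ...).
For "kgkfonxvmrztii" the result is "govzi".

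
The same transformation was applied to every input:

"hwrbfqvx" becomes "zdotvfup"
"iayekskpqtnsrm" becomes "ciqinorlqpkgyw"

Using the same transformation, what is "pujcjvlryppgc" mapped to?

ahtjpwnneansh

Looking at the pairs, the operation is to shift every letter 2 places backward in the alphabet (wrapping around), then move the first 3 characters to the end (rotate left by 3).
For "pujcjvlryppgc", step one produces "nshahtjpwnnea"; step two turns that into "ahtjpwnneansh".
(Check on "hwrbfqvx": → "fupzdotv" → "zdotvfup" ✓)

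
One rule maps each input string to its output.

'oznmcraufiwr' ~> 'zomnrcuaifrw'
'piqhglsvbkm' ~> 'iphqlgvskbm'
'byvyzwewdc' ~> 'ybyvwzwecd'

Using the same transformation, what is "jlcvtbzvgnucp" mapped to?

ljvcbtvzngcup

The rule is to swap each adjacent pair of characters (1↔2, 3↔4, ...).
For "jlcvtbzvgnucp" the result is "ljvcbtvzngcup".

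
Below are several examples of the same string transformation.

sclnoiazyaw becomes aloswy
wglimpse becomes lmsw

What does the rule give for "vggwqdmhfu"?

Looking at the pairs, the operation is to keep every other character starting from the first (positions 1st, 3rd, 5th, ...), then sort the characters into alphabetical order.
For "vggwqdmhfu", step one produces "vgqmf"; step two turns that into "fgmqv".

fgmqv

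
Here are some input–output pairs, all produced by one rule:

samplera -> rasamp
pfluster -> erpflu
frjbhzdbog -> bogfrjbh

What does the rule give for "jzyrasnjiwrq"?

iwrqjzyras

What's happening: swap the front and back halves of the string, then delete the first 2 characters.
Applying that to "jzyrasnjiwrq" gives "iwrqjzyras".
(Check on "frjbhzdbog": → "zdbogfrjbh" → "bogfrjbh" ✓)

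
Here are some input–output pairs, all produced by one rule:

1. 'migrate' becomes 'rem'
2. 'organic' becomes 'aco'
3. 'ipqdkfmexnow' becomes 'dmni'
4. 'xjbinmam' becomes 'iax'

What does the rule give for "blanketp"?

ntb

What's happening: keep one character in every 3, starting at position 1 (positions 1st, 4th, 7th, ...), then move the first character to the end.
On "blanketp": the first step gives "bnt", and the second then gives "ntb".
(Check on "organic": → "oac" → "aco" ✓)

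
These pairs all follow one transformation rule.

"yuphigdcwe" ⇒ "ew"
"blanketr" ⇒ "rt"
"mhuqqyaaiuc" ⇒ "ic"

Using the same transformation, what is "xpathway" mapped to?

ya

The rule is to swap each adjacent pair of characters (1↔2, 3↔4, ...), then keep only the last 2 characters.
"xpathway" → "pxtawhya" → "ya".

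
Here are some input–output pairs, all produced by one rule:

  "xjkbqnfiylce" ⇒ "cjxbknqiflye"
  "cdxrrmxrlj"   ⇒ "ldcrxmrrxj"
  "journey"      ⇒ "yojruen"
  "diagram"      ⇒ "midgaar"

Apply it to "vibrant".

tivrbna

The rule is to swap each adjacent pair of characters (1↔2, 3↔4, ...), then move the last character to the front.
For "vibrant" the result is "tivrbna".
(Check on "xjkbqnfiylce": → "jxbknqiflyec" → "cjxbknqiflye" ✓)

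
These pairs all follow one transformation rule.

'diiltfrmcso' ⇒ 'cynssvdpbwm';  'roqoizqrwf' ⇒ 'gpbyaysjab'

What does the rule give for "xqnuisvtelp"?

vzhaxescfdo

In each case the input is transformed by: move the last 2 characters to the front (rotate right by 2), then shift every letter 10 places forward in the alphabet (wrapping around).
"xqnuisvtelp" → "lpxqnuisvte" → "vzhaxescfdo".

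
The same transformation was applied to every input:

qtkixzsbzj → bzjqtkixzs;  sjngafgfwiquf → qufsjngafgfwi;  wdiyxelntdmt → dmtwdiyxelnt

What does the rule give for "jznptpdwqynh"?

In each case the input is transformed by: move the last 3 characters to the front (rotate right by 3).
For "jznptpdwqynh" the result is "ynhjznptpdwq".

ynhjznptpdwq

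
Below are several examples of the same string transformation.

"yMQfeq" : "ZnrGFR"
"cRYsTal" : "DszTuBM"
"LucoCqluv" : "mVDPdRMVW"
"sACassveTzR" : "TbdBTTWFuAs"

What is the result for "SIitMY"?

tjJUnz

The pattern: flip the case of every letter, then shift every letter 1 place forward in the alphabet (wrapping around).
Starting from "SIitMY": after the first operation, "siITmy"; after the second, "tjJUnz".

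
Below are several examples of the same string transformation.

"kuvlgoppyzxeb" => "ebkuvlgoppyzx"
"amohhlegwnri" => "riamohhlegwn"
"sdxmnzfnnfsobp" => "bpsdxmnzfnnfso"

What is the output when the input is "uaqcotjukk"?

kkuaqcotju

In each case the input is transformed by: move the last 2 characters to the front (rotate right by 2).
So "uaqcotjukk" becomes "kkuaqcotju".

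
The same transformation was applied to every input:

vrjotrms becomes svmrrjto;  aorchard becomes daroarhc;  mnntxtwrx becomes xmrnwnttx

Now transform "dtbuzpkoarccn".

In each case the input is transformed by: reverse the string, then take characters alternately from the front and the back (1st, last, 2nd, 2nd-last, ...).
Applying that to "dtbuzpkoarccn" gives "ndctcbruazopk".
(Check on "mnntxtwrx": → "xrwtxtnnm" → "xmrnwnttx" ✓)

ndctcbruazopk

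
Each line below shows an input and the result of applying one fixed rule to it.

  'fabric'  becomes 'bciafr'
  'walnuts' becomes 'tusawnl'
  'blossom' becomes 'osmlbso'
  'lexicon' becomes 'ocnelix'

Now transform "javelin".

In each case the input is transformed by: swap each adjacent pair of characters (1↔2, 3↔4, ...), then move the last 3 characters to the front (rotate right by 3).
Working it through for "javelin": intermediate "ajeviln", final "ilnajev".

ilnajev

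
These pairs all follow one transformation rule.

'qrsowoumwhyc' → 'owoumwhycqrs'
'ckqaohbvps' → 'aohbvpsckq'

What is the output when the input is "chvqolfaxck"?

The transformation: move the first 3 characters to the end (rotate left by 3).
Doing the same to "chvqolfaxck": "qolfaxckchv".

qolfaxckchv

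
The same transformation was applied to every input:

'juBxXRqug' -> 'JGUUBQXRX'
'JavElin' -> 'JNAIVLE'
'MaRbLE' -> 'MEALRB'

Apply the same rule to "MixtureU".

In each case the input is transformed by: take characters alternately from the front and the back (1st, last, 2nd, 2nd-last, ...), then convert every letter to uppercase.
Applying that to "MixtureU" gives "MUIEXRTU".

MUIEXRTU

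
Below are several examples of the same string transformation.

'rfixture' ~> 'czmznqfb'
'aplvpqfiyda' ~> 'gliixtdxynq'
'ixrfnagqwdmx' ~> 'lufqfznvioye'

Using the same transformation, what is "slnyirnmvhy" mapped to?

What's happening: move the last 3 characters to the front (rotate right by 3), then shift every letter 8 places forward in the alphabet (wrapping around).
Applying both steps to "slnyirnmvhy": "vhyslnyirnm", then "dpgatvgqzvu".

dpgatvgqzvu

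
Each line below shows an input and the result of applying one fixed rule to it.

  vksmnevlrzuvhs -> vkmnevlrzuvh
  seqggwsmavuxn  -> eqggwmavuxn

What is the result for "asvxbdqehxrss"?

avxbdqehxr

In each case the input is transformed by: remove every "s".
Doing the same to "asvxbdqehxrss": "avxbdqehxr".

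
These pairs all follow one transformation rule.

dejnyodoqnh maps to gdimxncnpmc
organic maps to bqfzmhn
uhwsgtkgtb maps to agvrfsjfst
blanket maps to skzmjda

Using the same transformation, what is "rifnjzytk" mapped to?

jhemiyxsq

Each output is the input with this applied: shift every letter 1 place backward in the alphabet (wrapping around), then swap the first and last characters.
"rifnjzytk" → "qhemiyxsj" → "jhemiyxsq".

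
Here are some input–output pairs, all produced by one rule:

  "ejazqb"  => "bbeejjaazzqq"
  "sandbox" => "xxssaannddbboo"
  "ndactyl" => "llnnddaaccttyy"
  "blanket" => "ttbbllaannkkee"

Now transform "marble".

eemmaarrbbll

The transformation: double every character, then move the last 2 characters to the front (rotate right by 2).
Starting from "marble": after the first operation, "mmaarrbbllee"; after the second, "eemmaarrbbll".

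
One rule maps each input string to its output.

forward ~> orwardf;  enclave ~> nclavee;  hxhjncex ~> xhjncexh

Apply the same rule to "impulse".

In each case the input is transformed by: move the first character to the end.
Doing the same to "impulse": "mpulsei".

mpulsei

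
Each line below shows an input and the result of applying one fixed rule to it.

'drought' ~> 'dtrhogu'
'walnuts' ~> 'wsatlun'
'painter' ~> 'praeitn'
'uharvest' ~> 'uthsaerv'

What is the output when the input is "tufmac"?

Each output is the input with this applied: take characters alternately from the front and the back (1st, last, 2nd, 2nd-last, ...).
"tufmac" → "tcuafm".

tcuafm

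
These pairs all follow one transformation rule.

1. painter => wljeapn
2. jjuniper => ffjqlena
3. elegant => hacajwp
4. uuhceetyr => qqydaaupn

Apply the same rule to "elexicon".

Looking at the pairs, the operation is to swap each adjacent pair of characters (1↔2, 3↔4, ...), then shift every letter 4 places backward in the alphabet (wrapping around).
"elexicon" → "lexecino" → "hatayejk".

hatayejk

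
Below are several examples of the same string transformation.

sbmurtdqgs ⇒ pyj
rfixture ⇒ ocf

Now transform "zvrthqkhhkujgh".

wso

Each output is the input with this applied: shift every letter 3 places backward in the alphabet (wrapping around), then keep only the first 3 characters.
On "zvrthqkhhkujgh": the first step gives "wsoqenheehrgde", and the second then gives "wso".
(Check on "rfixture": → "ocfuqrob" → "ocf" ✓)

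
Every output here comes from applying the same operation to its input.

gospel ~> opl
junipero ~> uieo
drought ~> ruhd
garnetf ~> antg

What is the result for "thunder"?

hnet

Each output is the input with this applied: move the first character to the end, then keep every other character starting from the first (positions 1st, 3rd, 5th, ...).
On "thunder" that produces "hnet".
(Check on "drought": → "roughtd" → "ruhd" ✓)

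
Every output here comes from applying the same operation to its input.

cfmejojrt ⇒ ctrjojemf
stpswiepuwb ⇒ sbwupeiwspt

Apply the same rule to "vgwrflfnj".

The transformation: move the first character to the end, then reverse the string.
On "vgwrflfnj": the first step gives "gwrflfnjv", and the second then gives "vjnflfrwg".
(Check on "cfmejojrt": → "fmejojrtc" → "ctrjojemf" ✓)

vjnflfrwg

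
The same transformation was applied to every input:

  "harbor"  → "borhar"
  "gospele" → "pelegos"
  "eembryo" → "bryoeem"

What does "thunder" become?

nderthu

Each output is the input with this applied: move the first 3 characters to the end (rotate left by 3).
Applying that to "thunder" gives "nderthu".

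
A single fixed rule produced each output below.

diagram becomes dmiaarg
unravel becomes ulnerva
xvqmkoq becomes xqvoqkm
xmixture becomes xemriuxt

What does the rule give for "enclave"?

eenvcal

Rule — take characters alternately from the front and the back (1st, last, 2nd, 2nd-last, ...).
Applying that to "enclave" gives "eenvcal".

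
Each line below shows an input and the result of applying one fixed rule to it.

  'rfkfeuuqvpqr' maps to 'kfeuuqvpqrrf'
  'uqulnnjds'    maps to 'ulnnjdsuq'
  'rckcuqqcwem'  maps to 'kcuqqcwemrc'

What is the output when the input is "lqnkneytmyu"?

The pattern: move the first 2 characters to the end (rotate left by 2).
For "lqnkneytmyu" the result is "nkneytmyulq".

nkneytmyulq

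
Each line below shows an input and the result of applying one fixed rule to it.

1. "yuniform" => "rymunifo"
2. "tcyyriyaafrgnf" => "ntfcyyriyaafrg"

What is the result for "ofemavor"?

oorfemav

The pattern: swap the first and last characters, then move the last 2 characters to the front (rotate right by 2).
Starting from "ofemavor": after the first operation, "rfemavoo"; after the second, "oorfemav".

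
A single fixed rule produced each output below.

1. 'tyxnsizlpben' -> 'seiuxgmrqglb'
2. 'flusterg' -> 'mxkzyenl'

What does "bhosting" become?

mbgzuahl

What's happening: swap the front and back halves of the string, then shift every letter 7 places backward in the alphabet (wrapping around).
On "bhosting": the first step gives "tingbhos", and the second then gives "mbgzuahl".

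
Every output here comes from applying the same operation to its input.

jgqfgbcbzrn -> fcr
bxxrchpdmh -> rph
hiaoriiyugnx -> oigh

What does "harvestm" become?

The rule is to move the first character to the end, then keep one character in every 3, starting at position 3 (positions 3rd, 6th, 9th, ...).
On "harvestm": the first step gives "arvestmh", and the second then gives "vt".

vt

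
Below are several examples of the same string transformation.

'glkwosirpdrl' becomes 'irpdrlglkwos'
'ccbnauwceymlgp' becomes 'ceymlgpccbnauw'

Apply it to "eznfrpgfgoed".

The rule is to swap the front and back halves of the string.
On "eznfrpgfgoed" that produces "gfgoedeznfrp".

gfgoedeznfrp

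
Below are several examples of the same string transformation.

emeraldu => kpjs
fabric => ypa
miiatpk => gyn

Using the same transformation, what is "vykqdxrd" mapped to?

wovb

Each output is the input with this applied: keep every other character starting from the second (positions 2nd, 4th, 6th, ...), then shift every letter 2 places backward in the alphabet (wrapping around).
"vykqdxrd" → "yqxd" → "wovb".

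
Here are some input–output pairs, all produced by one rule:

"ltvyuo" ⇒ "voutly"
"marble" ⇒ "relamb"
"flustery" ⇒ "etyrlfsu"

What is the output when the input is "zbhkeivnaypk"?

nvyakpbzkhie

Rule — swap each adjacent pair of characters (1↔2, 3↔4, ...), then swap the front and back halves of the string.
Working it through for "zbhkeivnaypk": intermediate "bzkhienvyakp", final "nvyakpbzkhie".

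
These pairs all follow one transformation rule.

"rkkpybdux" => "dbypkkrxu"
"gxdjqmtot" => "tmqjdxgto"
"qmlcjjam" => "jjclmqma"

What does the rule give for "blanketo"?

eknalbot

The rule is to move the last 2 characters to the front (rotate right by 2), then reverse the string.
"blanketo" → "toblanke" → "eknalbot".
(Check on "rkkpybdux": → "uxrkkpybd" → "dbypkkrxu" ✓)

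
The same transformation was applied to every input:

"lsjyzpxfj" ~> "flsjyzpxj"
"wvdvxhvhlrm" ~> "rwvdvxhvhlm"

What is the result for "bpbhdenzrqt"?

Each output is the input with this applied: move the last character to the front, then swap the first and last characters.
"bpbhdenzrqt" → "tbpbhdenzrq" → "qbpbhdenzrt".

qbpbhdenzrt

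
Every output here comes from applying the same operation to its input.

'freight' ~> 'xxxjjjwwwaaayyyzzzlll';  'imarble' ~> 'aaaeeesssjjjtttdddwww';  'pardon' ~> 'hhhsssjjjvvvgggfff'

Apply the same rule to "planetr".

The pattern: shift every letter 8 places backward in the alphabet (wrapping around), then repeat every character 3 times.
For "planetr", step one produces "hdsfwlj"; step two turns that into "hhhdddsssfffwwwllljjj".

hhhdddsssfffwwwllljjj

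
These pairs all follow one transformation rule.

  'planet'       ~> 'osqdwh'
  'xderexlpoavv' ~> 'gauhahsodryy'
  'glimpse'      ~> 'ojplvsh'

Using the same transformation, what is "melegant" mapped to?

hphodjwq

In each case the input is transformed by: swap each adjacent pair of characters (1↔2, 3↔4, ...), then shift every letter 3 places forward in the alphabet (wrapping around).
On "melegant": the first step gives "emelagtn", and the second then gives "hphodjwq".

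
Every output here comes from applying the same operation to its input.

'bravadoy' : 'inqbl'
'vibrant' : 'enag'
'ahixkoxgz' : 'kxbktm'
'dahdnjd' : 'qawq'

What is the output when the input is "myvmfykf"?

Rule — shift every letter 13 places forward in the alphabet (wrapping around) — i.e. ROT13, then delete the first 3 characters.
"myvmfykf" → "zlizslxs" → "zslxs".

zslxs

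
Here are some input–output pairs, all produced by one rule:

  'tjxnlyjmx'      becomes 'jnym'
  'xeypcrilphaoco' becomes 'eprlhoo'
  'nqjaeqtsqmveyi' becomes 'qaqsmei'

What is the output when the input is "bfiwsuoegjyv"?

The rule is to keep every other character starting from the second (positions 2nd, 4th, 6th, ...).
For "bfiwsuoegjyv" the result is "fwuejv".

fwuejv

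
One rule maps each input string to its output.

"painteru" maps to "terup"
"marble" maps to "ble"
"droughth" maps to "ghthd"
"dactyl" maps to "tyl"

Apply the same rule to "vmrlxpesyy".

pesyyvm

Each output is the input with this applied: swap the front and back halves of the string, then delete the last 3 characters.
For "vmrlxpesyy", step one produces "pesyyvmrlx"; step two turns that into "pesyyvm".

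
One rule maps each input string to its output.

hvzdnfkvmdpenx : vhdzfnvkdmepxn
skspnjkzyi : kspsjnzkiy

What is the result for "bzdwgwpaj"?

Each output is the input with this applied: swap each adjacent pair of characters (1↔2, 3↔4, ...).
On "bzdwgwpaj" that produces "zbwdwgapj".

zbwdwgapj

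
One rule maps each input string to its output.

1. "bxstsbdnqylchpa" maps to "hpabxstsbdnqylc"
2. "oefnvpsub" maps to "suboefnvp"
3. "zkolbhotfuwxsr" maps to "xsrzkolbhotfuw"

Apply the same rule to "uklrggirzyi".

Rule — move the last 3 characters to the front (rotate right by 3).
On "uklrggirzyi" that produces "zyiuklrggir".

zyiuklrggir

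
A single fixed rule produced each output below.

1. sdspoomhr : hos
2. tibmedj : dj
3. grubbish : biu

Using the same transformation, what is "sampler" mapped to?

ep

Rule — sort the characters into alphabetical order, then keep one character in every 3, starting at position 2 (positions 2nd, 5th, 8th, ...).
Applying both steps to "sampler": "aelmprs", then "ep".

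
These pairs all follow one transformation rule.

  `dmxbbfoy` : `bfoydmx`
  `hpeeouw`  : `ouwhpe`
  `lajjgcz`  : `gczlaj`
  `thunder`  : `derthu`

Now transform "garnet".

etgar

The transformation: move the first 3 characters to the end (rotate left by 3), then delete the first character.
"garnet" → "netgar" → "etgar".
(Check on "lajjgcz": → "jgczlaj" → "gczlaj" ✓)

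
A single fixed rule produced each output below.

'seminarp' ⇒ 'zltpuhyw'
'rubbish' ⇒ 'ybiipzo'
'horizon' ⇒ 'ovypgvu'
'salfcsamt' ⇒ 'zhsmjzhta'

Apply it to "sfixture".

zmpeabyl

Looking at the pairs, the operation is to shift every letter 7 places forward in the alphabet (wrapping around).
"sfixture" → "zmpeabyl".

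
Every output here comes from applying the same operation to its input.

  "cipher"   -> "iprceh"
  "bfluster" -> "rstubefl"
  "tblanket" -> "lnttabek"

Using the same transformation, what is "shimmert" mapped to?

Rule — sort the characters into alphabetical order, then swap the front and back halves of the string.
On "shimmert": the first step gives "ehimmrst", and the second then gives "mrstehim".

mrstehim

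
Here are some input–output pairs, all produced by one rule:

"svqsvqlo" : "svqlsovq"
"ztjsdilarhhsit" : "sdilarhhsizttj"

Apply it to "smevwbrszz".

vwbrszszme

The rule is to swap the first and last characters, then move the first 3 characters to the end (rotate left by 3).
Starting from "smevwbrszz": after the first operation, "zmevwbrszs"; after the second, "vwbrszszme".
(Check on "ztjsdilarhhsit": → "ttjsdilarhhsiz" → "sdilarhhsizttj" ✓)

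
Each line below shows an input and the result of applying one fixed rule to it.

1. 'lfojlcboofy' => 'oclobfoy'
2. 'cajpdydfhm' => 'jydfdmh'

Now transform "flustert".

uettr

The pattern: swap each adjacent pair of characters (1↔2, 3↔4, ...), then delete the first 3 characters.
"flustert" → "lfsuettr" → "uettr".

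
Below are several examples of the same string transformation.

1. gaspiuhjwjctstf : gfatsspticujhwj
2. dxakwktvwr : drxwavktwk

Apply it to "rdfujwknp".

In each case the input is transformed by: take characters alternately from the front and the back (1st, last, 2nd, 2nd-last, ...).
On "rdfujwknp" that produces "rpdnfkuwj".

rpdnfkuwj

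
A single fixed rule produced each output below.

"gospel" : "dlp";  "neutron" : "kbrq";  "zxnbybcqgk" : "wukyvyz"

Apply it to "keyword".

What's happening: shift every letter 3 places backward in the alphabet (wrapping around), then delete the last 3 characters.
"keyword" → "hbvt".
(Check on "neutron": → "kbrqolk" → "kbrq" ✓)

hbvt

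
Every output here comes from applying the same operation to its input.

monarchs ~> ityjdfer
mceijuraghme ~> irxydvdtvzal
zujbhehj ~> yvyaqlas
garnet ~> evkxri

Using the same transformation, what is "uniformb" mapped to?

fidslezw

Looking at the pairs, the operation is to shift every letter 9 places backward in the alphabet (wrapping around), then swap the front and back halves of the string.
Working it through for "uniformb": intermediate "lezwfids", final "fidslezw".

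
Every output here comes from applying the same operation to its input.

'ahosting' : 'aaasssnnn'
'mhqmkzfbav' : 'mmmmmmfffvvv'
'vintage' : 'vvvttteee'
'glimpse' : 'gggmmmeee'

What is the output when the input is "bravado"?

The pattern: keep one character in every 3, starting at position 1 (positions 1st, 4th, 7th, ...), then repeat every character 3 times.
"bravado" → "bvo" → "bbbvvvooo".

bbbvvvooo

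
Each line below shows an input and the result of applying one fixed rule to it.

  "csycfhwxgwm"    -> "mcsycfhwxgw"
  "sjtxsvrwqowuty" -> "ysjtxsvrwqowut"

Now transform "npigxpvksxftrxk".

knpigxpvksxftrx

Rule — move the last character to the front.
"npigxpvksxftrxk" → "knpigxpvksxftrx".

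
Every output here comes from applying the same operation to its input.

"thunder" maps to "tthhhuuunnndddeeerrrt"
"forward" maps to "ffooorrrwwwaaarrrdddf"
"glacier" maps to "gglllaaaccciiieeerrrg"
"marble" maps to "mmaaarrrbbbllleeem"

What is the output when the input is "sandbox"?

Each output is the input with this applied: repeat every character 3 times, then move the first character to the end.
For "sandbox", step one produces "sssaaannndddbbboooxxx"; step two turns that into "ssaaannndddbbboooxxxs".

ssaaannndddbbboooxxxs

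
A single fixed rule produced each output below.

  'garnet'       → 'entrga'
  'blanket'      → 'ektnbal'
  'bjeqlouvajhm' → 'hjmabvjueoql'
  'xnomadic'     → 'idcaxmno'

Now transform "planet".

entapl

The rule is to move the last 2 characters to the front (rotate right by 2), then take characters alternately from the front and the back (1st, last, 2nd, 2nd-last, ...).
For "planet", step one produces "etplan"; step two turns that into "entapl".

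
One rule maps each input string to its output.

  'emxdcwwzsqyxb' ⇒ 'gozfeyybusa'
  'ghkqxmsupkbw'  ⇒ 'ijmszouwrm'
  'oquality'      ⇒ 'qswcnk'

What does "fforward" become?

hhqtyc

Looking at the pairs, the operation is to delete the last 2 characters, then shift every letter 2 places forward in the alphabet (wrapping around).
On "fforward": the first step gives "fforwa", and the second then gives "hhqtyc".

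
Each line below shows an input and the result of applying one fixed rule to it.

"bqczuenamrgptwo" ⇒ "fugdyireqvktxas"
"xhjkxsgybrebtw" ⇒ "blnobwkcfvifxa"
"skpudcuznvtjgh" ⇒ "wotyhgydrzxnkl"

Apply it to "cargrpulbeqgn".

The pattern: shift every letter 4 places forward in the alphabet (wrapping around).
For "cargrpulbeqgn" the result is "gevkvtypfiukr".

gevkvtypfiukr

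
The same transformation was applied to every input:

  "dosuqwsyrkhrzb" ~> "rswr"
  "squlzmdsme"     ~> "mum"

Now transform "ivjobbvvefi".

In each case the input is transformed by: keep one character in every 3, starting at position 3 (positions 3rd, 6th, 9th, ...), then move the last character to the front.
"ivjobbvvefi" → "jbe" → "ejb".

ejb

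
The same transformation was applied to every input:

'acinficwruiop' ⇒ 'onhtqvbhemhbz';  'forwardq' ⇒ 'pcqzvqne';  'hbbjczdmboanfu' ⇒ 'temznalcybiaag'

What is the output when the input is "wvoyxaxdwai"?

The pattern: reverse the string, then shift every letter 1 place backward in the alphabet (wrapping around).
Working it through for "wvoyxaxdwai": intermediate "iawdxaxyovw", final "hzvcwzwxnuv".

hzvcwzwxnuv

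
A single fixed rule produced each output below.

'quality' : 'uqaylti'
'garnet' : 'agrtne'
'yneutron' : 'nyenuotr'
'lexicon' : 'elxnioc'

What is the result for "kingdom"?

iknmgod

The rule is to move the first character to the end, then take characters alternately from the front and the back (1st, last, 2nd, 2nd-last, ...).
For "kingdom", step one produces "ingdomk"; step two turns that into "iknmgod".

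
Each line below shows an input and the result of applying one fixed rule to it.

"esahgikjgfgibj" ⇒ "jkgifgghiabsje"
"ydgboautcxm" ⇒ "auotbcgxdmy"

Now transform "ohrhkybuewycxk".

ubeywkyhcrxhko

In each case the input is transformed by: take characters alternately from the front and the back (1st, last, 2nd, 2nd-last, ...), then reverse the string.
On "ohrhkybuewycxk": the first step gives "okhxrchykwyebu", and the second then gives "ubeywkyhcrxhko".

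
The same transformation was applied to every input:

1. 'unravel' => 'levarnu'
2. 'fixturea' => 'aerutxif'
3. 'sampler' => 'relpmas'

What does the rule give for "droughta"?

Looking at the pairs, the operation is to reverse the string.
On "droughta" that produces "athguord".

athguord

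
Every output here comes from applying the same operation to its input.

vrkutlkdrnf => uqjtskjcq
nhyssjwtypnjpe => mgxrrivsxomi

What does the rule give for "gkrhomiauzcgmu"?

Each output is the input with this applied: shift every letter 1 place backward in the alphabet (wrapping around), then delete the last 2 characters.
For "gkrhomiauzcgmu" the result is "fjqgnlhztybf".

fjqgnlhztybf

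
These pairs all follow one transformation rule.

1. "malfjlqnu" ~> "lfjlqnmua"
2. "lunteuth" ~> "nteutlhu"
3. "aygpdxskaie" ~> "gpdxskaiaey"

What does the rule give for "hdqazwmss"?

qazwmshsd

In each case the input is transformed by: swap the first and last characters, then move the first 2 characters to the end (rotate left by 2).
Working it through for "hdqazwmss": intermediate "sdqazwmsh", final "qazwmshsd".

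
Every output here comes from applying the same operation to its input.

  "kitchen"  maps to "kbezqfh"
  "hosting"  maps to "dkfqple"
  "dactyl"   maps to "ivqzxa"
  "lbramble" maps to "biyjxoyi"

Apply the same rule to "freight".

qedfboc

In each case the input is transformed by: reverse the string, then shift every letter 3 places backward in the alphabet (wrapping around).
On "freight": the first step gives "thgierf", and the second then gives "qedfboc".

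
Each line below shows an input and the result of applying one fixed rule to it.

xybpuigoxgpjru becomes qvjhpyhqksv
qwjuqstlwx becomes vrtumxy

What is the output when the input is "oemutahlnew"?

vubimofx

What's happening: delete the first 3 characters, then shift every letter 1 place forward in the alphabet (wrapping around).
"oemutahlnew" → "utahlnew" → "vubimofx".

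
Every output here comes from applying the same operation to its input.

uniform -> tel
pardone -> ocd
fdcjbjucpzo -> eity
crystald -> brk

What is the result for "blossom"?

Rule — keep one character in every 3, starting at position 1 (positions 1st, 4th, 7th, ...), then shift every letter 1 place backward in the alphabet (wrapping around).
Starting from "blossom": after the first operation, "bsm"; after the second, "arl".

arl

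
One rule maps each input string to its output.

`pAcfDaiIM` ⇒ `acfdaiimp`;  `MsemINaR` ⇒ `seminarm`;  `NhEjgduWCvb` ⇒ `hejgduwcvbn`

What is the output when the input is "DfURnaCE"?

furnaced

The pattern: move the first character to the end, then convert every letter to lowercase.
On "DfURnaCE": the first step gives "fURnaCED", and the second then gives "furnaced".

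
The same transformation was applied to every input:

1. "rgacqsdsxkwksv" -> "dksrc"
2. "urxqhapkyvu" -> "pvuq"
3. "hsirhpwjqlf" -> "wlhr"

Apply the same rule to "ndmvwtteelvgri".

Each output is the input with this applied: keep one character in every 3, starting at position 1 (positions 1st, 4th, 7th, ...), then move the first 2 characters to the end (rotate left by 2).
On "ndmvwtteelvgri": the first step gives "nvtlr", and the second then gives "tlrnv".
(Check on "rgacqsdsxkwksv": → "rcdks" → "dksrc" ✓)

tlrnv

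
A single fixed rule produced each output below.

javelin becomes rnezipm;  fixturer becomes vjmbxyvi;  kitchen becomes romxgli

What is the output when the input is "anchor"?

The transformation: move the last character to the front, then shift every letter 4 places forward in the alphabet (wrapping around).
On "anchor": the first step gives "rancho", and the second then gives "vergls".

vergls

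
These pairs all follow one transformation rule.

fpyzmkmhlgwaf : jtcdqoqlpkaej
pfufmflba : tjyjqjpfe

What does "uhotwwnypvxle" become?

The transformation: shift every letter 4 places forward in the alphabet (wrapping around).
So "uhotwwnypvxle" becomes "ylsxaarctzbpi".

ylsxaarctzbpi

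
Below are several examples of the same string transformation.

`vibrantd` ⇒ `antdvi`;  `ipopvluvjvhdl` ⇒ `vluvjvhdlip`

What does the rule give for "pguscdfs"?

cdfspg

The transformation: move the first 2 characters to the end (rotate left by 2), then delete the first 2 characters.
Working it through for "pguscdfs": intermediate "uscdfspg", final "cdfspg".
(Check on "ipopvluvjvhdl": → "opvluvjvhdlip" → "vluvjvhdlip" ✓)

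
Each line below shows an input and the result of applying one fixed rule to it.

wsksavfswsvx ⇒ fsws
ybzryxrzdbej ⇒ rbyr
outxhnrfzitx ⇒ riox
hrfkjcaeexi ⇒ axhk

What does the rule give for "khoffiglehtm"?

ghkf

The rule is to keep one character in every 3, starting at position 1 (positions 1st, 4th, 7th, ...), then swap the front and back halves of the string.
Applying both steps to "khoffiglehtm": "kfgh", then "ghkf".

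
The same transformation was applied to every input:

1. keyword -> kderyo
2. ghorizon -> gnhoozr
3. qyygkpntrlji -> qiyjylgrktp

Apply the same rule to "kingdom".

Rule — take characters alternately from the front and the back (1st, last, 2nd, 2nd-last, ...), then delete the last character.
Applying both steps to "kingdom": "kmiondg", then "kmiond".

kmiond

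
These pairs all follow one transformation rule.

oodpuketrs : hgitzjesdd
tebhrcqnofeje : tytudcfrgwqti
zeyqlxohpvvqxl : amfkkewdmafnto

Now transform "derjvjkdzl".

aoszykygts

In each case the input is transformed by: shift every letter 11 places backward in the alphabet (wrapping around), then reverse the string.
On "derjvjkdzl" that produces "aoszykygts".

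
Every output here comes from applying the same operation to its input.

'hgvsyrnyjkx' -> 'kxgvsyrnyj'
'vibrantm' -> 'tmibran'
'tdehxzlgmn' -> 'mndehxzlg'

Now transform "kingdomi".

The pattern: delete the first character, then move the last 2 characters to the front (rotate right by 2).
Starting from "kingdomi": after the first operation, "ingdomi"; after the second, "miingdo".

miingdo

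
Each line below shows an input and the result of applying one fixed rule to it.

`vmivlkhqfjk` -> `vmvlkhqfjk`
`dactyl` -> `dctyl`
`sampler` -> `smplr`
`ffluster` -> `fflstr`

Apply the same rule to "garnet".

grnt

Rule — remove every vowel.
On "garnet" that produces "grnt".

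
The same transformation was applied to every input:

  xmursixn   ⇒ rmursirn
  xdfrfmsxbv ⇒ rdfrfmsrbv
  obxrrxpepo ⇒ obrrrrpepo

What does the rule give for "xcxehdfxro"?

rcrehdfrro

What's happening: replace every "x" with "r".
Applying that to "xcxehdfxro" gives "rcrehdfrro".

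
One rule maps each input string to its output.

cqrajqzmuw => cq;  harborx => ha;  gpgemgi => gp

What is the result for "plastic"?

Rule — keep only the first 2 characters.
For "plastic" the result is "pl".

pl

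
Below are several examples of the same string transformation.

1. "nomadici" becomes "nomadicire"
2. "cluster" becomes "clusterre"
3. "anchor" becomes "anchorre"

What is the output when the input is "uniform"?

uniformre

The rule is to append "re".
On "uniform" that produces "uniformre".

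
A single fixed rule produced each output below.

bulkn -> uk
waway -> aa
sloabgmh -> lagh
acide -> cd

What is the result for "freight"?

The pattern: keep every other character starting from the second (positions 2nd, 4th, 6th, ...).
Doing the same to "freight": "rih".

rih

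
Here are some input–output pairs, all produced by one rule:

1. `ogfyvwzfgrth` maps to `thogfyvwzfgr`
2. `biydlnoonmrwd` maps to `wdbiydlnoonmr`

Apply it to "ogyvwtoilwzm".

zmogyvwtoilw

Each output is the input with this applied: move the last 2 characters to the front (rotate right by 2).
Applying that to "ogyvwtoilwzm" gives "zmogyvwtoilw".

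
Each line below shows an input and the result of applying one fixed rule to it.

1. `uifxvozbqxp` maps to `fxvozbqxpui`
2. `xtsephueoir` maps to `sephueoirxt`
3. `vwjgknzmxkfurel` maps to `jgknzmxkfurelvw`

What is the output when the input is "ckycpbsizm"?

Looking at the pairs, the operation is to move the first 2 characters to the end (rotate left by 2).
So "ckycpbsizm" becomes "ycpbsizmck".

ycpbsizmck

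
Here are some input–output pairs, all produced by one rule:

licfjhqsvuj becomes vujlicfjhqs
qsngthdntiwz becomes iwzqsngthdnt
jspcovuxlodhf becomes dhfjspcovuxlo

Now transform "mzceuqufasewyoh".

yohmzceuqufasew

In each case the input is transformed by: move the last 3 characters to the front (rotate right by 3).
Doing the same to "mzceuqufasewyoh": "yohmzceuqufasew".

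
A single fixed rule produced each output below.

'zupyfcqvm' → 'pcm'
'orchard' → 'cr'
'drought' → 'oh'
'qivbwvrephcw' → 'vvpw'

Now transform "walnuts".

In each case the input is transformed by: keep one character in every 3, starting at position 3 (positions 3rd, 6th, 9th, ...).
For "walnuts" the result is "lt".

lt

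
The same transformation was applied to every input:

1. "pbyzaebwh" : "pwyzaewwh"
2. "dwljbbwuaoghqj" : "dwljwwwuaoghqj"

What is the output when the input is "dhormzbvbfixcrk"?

The rule is to replace every "b" with "w".
For "dhormzbvbfixcrk" the result is "dhormzwvwfixcrk".

dhormzwvwfixcrk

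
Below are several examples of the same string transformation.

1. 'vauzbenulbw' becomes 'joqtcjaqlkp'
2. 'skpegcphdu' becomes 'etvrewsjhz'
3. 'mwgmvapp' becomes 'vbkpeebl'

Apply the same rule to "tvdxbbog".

The rule is to shift every letter 11 places backward in the alphabet (wrapping around), then move the first 2 characters to the end (rotate left by 2).
So "tvdxbbog" becomes "smqqdvik".

smqqdvik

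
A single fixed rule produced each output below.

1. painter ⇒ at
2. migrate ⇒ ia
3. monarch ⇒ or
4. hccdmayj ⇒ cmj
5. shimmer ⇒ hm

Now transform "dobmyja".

The transformation: keep one character in every 3, starting at position 2 (positions 2nd, 5th, 8th, ...).
For "dobmyja" the result is "oy".

oy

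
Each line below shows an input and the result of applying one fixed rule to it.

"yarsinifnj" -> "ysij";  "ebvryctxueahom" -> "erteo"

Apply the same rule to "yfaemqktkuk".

The pattern: keep one character in every 3, starting at position 1 (positions 1st, 4th, 7th, ...).
On "yfaemqktkuk" that produces "yeku".

yeku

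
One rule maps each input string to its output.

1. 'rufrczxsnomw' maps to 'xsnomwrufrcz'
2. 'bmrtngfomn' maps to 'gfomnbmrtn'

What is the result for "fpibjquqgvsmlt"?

Rule — swap the front and back halves of the string.
For "fpibjquqgvsmlt" the result is "qgvsmltfpibjqu".

qgvsmltfpibjqu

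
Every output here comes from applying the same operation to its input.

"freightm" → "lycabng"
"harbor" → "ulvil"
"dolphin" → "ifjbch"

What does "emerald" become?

gylufx

The pattern: delete the first character, then shift every letter 6 places backward in the alphabet (wrapping around).
Working it through for "emerald": intermediate "merald", final "gylufx".
(Check on "dolphin": → "olphin" → "ifjbch" ✓)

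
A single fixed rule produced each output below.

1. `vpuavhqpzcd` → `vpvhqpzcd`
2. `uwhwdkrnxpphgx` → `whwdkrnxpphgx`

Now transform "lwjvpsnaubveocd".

In each case the input is transformed by: remove every vowel.
"lwjvpsnaubveocd" → "lwjvpsnbvcd".

lwjvpsnbvcd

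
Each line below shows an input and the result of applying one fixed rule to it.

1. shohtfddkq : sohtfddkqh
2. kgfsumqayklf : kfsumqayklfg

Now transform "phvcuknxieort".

What's happening: move the first character to the end, then swap the first and last characters.
Working it through for "phvcuknxieort": intermediate "hvcuknxieortp", final "pvcuknxieorth".

pvcuknxieorth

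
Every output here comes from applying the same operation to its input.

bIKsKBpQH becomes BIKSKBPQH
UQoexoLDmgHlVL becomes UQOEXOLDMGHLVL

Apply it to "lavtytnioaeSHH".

LAVTYTNIOAESHH

The rule is to convert every letter to uppercase.
On "lavtytnioaeSHH" that produces "LAVTYTNIOAESHH".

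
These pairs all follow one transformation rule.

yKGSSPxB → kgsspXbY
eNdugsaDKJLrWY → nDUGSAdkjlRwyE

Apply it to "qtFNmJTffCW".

TfnMjtFFcwQ

Rule — move the first character to the end, then flip the case of every letter.
Starting from "qtFNmJTffCW": after the first operation, "tFNmJTffCWq"; after the second, "TfnMjtFFcwQ".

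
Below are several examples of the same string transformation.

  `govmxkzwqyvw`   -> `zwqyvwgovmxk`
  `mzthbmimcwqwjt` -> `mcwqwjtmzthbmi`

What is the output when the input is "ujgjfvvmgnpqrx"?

Looking at the pairs, the operation is to swap the front and back halves of the string.
For "ujgjfvvmgnpqrx" the result is "mgnpqrxujgjfvv".

mgnpqrxujgjfvv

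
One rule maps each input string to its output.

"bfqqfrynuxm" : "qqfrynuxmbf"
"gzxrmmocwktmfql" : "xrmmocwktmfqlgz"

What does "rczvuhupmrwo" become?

The pattern: move the first 2 characters to the end (rotate left by 2).
Doing the same to "rczvuhupmrwo": "zvuhupmrworc".

zvuhupmrworc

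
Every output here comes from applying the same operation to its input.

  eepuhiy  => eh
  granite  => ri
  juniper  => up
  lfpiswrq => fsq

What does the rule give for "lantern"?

ae

The pattern: keep one character in every 3, starting at position 2 (positions 2nd, 5th, 8th, ...).
"lantern" → "ae".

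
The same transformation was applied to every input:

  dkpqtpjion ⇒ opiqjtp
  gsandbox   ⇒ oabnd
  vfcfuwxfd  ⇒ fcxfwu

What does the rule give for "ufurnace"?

cuarn

Looking at the pairs, the operation is to take characters alternately from the front and the back (1st, last, 2nd, 2nd-last, ...), then delete the first 3 characters.
Starting from "ufurnace": after the first operation, "uefcuarn"; after the second, "cuarn".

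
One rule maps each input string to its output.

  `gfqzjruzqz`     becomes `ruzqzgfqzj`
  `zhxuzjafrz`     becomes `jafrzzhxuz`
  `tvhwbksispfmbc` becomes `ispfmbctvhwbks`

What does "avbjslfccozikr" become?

In each case the input is transformed by: swap the front and back halves of the string.
For "avbjslfccozikr" the result is "ccozikravbjslf".

ccozikravbjslf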